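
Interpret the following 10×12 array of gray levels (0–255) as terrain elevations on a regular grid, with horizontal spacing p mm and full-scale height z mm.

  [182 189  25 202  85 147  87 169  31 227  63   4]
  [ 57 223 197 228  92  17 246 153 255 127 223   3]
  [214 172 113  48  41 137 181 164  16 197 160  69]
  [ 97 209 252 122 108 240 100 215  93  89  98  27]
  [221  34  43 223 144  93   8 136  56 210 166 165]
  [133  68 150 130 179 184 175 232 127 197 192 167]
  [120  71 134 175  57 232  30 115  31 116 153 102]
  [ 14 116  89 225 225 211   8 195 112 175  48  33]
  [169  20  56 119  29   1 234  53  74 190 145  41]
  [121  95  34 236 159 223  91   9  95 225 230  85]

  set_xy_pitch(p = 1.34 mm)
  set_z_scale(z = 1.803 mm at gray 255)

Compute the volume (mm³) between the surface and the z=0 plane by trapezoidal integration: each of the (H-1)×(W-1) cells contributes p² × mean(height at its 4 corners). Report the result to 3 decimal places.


height_mm = gray/255 × 1.803; cell vol = 1.34² × mean(4 corners)
unit = 1.34² × 1.803 / (4×255) = 0.00317399 mm³ per gray-sum
row 0: Σ corner-gray over 11 cells = 6218  → 19.7359
row 1: Σ corner-gray over 11 cells = 6323  → 20.0691
row 2: Σ corner-gray over 11 cells = 5917  → 18.7805
row 3: Σ corner-gray over 11 cells = 5788  → 18.3710
row 4: Σ corner-gray over 11 cells = 6180  → 19.6152
row 5: Σ corner-gray over 11 cells = 6018  → 19.1011
row 6: Σ corner-gray over 11 cells = 5305  → 16.8380
row 7: Σ corner-gray over 11 cells = 4907  → 15.5748
row 8: Σ corner-gray over 11 cells = 5052  → 16.0350
Σ rows: total corner-gray = 51708  → 164.1205 mm³

164.121


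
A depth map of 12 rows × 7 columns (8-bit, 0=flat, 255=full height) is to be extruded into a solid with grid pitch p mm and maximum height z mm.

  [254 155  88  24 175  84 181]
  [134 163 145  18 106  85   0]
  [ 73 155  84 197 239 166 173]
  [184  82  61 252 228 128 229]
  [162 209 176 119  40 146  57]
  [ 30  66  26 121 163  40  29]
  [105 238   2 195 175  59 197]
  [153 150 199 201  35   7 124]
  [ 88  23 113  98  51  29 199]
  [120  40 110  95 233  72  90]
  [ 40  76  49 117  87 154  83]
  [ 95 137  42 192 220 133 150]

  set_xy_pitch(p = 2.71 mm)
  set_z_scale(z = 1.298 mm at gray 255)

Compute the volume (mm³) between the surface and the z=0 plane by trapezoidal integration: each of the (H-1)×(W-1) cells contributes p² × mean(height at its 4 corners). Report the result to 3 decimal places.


height_mm = gray/255 × 1.298; cell vol = 2.71² × mean(4 corners)
unit = 2.71² × 1.298 / (4×255) = 0.00934573 mm³ per gray-sum
row 0: Σ corner-gray over 6 cells = 2655  → 24.8129
row 1: Σ corner-gray over 6 cells = 3096  → 28.9344
row 2: Σ corner-gray over 6 cells = 3843  → 35.9156
row 3: Σ corner-gray over 6 cells = 3514  → 32.8409
row 4: Σ corner-gray over 6 cells = 2490  → 23.2709
row 5: Σ corner-gray over 6 cells = 2531  → 23.6540
row 6: Σ corner-gray over 6 cells = 3101  → 28.9811
row 7: Σ corner-gray over 6 cells = 2376  → 22.2054
row 8: Σ corner-gray over 6 cells = 2225  → 20.7942
row 9: Σ corner-gray over 6 cells = 2399  → 22.4204
row 10: Σ corner-gray over 6 cells = 2782  → 25.9998
Σ rows: total corner-gray = 31012  → 289.8297 mm³

289.830


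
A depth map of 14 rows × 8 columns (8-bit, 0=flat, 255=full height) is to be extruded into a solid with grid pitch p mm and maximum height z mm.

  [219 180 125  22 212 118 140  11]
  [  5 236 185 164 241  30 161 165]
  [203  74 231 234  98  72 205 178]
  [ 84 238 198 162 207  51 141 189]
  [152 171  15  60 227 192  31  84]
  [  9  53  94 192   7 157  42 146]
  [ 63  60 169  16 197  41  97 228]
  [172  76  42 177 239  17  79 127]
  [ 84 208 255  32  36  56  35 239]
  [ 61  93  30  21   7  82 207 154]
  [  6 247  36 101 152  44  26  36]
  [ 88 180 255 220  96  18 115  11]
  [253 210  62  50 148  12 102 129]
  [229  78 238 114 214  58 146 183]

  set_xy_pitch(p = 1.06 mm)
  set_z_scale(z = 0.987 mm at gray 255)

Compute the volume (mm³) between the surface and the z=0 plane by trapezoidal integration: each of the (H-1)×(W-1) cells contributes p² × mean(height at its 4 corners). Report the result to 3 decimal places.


47.539

height_mm = gray/255 × 0.987; cell vol = 1.06² × mean(4 corners)
unit = 1.06² × 0.987 / (4×255) = 0.00108725 mm³ per gray-sum
row 0: Σ corner-gray over 7 cells = 4028  → 4.3794
row 1: Σ corner-gray over 7 cells = 4413  → 4.7980
row 2: Σ corner-gray over 7 cells = 4476  → 4.8665
row 3: Σ corner-gray over 7 cells = 3895  → 4.2348
row 4: Σ corner-gray over 7 cells = 2873  → 3.1237
row 5: Σ corner-gray over 7 cells = 2696  → 2.9312
row 6: Σ corner-gray over 7 cells = 3010  → 3.2726
row 7: Σ corner-gray over 7 cells = 3126  → 3.3987
row 8: Σ corner-gray over 7 cells = 2662  → 2.8943
row 9: Σ corner-gray over 7 cells = 2349  → 2.5539
row 10: Σ corner-gray over 7 cells = 3121  → 3.3933
row 11: Σ corner-gray over 7 cells = 3417  → 3.7151
row 12: Σ corner-gray over 7 cells = 3658  → 3.9772
Σ rows: total corner-gray = 43724  → 47.5388 mm³


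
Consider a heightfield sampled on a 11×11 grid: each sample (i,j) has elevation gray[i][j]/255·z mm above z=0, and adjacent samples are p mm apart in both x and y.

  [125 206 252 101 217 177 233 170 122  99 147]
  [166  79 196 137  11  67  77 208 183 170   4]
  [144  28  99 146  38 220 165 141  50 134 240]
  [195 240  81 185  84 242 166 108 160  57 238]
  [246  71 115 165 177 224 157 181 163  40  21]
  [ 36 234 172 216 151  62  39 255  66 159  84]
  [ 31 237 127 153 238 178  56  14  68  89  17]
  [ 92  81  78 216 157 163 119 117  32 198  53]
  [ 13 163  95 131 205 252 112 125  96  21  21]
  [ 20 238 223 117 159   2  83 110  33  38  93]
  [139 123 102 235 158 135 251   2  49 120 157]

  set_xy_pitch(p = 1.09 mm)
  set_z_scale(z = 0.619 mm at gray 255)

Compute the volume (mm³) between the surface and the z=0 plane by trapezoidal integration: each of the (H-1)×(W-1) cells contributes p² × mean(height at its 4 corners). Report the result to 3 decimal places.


height_mm = gray/255 × 0.619; cell vol = 1.09² × mean(4 corners)
unit = 1.09² × 0.619 / (4×255) = 0.000721014 mm³ per gray-sum
row 0: Σ corner-gray over 10 cells = 5852  → 4.2194
row 1: Σ corner-gray over 10 cells = 4852  → 3.4984
row 2: Σ corner-gray over 10 cells = 5505  → 3.9692
row 3: Σ corner-gray over 10 cells = 5932  → 4.2771
row 4: Σ corner-gray over 10 cells = 5681  → 4.0961
row 5: Σ corner-gray over 10 cells = 5196  → 3.7464
row 6: Σ corner-gray over 10 cells = 4835  → 3.4861
row 7: Σ corner-gray over 10 cells = 4901  → 3.5337
row 8: Σ corner-gray over 10 cells = 4553  → 3.2828
row 9: Σ corner-gray over 10 cells = 4765  → 3.4356
Σ rows: total corner-gray = 52072  → 37.5446 mm³

37.545


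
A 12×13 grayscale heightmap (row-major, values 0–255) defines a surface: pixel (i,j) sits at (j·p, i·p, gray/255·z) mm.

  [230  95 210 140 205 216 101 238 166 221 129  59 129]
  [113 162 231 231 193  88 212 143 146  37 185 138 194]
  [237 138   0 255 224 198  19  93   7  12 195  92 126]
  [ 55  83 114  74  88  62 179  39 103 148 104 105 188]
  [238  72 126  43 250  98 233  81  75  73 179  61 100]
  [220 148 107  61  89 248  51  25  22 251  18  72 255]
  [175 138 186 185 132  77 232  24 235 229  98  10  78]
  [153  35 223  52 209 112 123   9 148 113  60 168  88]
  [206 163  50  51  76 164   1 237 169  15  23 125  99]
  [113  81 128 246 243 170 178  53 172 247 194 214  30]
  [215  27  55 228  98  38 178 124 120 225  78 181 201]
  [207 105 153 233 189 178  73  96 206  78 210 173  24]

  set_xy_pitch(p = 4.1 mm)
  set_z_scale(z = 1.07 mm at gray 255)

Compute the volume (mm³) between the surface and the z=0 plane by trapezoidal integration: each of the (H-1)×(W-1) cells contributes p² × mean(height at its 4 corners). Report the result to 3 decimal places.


height_mm = gray/255 × 1.07; cell vol = 4.1² × mean(4 corners)
unit = 4.1² × 1.07 / (4×255) = 0.017634 mm³ per gray-sum
row 0: Σ corner-gray over 12 cells = 7758  → 136.8047
row 1: Σ corner-gray over 12 cells = 6668  → 117.5836
row 2: Σ corner-gray over 12 cells = 5270  → 92.9313
row 3: Σ corner-gray over 12 cells = 5361  → 94.5360
row 4: Σ corner-gray over 12 cells = 5579  → 98.3802
row 5: Σ corner-gray over 12 cells = 6004  → 105.8747
row 6: Σ corner-gray over 12 cells = 6090  → 107.3912
row 7: Σ corner-gray over 12 cells = 5198  → 91.6616
row 8: Σ corner-gray over 12 cells = 6448  → 113.7042
row 9: Σ corner-gray over 12 cells = 7115  → 125.4660
row 10: Σ corner-gray over 12 cells = 6739  → 118.8357
Σ rows: total corner-gray = 68230  → 1203.1692 mm³

1203.169


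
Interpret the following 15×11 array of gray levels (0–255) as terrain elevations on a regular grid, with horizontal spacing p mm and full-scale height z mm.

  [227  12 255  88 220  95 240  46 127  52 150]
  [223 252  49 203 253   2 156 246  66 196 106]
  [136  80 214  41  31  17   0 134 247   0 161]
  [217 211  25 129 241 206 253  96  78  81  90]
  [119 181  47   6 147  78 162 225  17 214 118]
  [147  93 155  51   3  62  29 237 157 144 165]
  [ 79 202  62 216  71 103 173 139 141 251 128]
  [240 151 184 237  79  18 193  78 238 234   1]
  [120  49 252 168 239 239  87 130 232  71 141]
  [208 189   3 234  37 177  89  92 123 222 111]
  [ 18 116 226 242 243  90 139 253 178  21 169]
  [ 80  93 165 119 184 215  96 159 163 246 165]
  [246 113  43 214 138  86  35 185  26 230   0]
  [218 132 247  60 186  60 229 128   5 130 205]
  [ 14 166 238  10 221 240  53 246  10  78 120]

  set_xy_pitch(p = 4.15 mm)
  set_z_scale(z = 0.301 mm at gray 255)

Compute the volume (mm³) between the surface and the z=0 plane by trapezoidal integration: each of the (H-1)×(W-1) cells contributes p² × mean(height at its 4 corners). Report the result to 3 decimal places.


height_mm = gray/255 × 0.301; cell vol = 4.15² × mean(4 corners)
unit = 4.15² × 0.301 / (4×255) = 0.00508233 mm³ per gray-sum
row 0: Σ corner-gray over 10 cells = 5822  → 29.5893
row 1: Σ corner-gray over 10 cells = 5000  → 25.4116
row 2: Σ corner-gray over 10 cells = 4772  → 24.2529
row 3: Σ corner-gray over 10 cells = 5338  → 27.1295
row 4: Σ corner-gray over 10 cells = 4565  → 23.2008
row 5: Σ corner-gray over 10 cells = 5097  → 25.9046
row 6: Σ corner-gray over 10 cells = 5988  → 30.4330
row 7: Σ corner-gray over 10 cells = 6260  → 31.8154
row 8: Σ corner-gray over 10 cells = 5846  → 29.7113
row 9: Σ corner-gray over 10 cells = 5854  → 29.7519
row 10: Σ corner-gray over 10 cells = 6328  → 32.1610
row 11: Σ corner-gray over 10 cells = 5511  → 28.0087
row 12: Σ corner-gray over 10 cells = 5163  → 26.2400
row 13: Σ corner-gray over 10 cells = 5435  → 27.6224
Σ rows: total corner-gray = 76979  → 391.2324 mm³

391.232


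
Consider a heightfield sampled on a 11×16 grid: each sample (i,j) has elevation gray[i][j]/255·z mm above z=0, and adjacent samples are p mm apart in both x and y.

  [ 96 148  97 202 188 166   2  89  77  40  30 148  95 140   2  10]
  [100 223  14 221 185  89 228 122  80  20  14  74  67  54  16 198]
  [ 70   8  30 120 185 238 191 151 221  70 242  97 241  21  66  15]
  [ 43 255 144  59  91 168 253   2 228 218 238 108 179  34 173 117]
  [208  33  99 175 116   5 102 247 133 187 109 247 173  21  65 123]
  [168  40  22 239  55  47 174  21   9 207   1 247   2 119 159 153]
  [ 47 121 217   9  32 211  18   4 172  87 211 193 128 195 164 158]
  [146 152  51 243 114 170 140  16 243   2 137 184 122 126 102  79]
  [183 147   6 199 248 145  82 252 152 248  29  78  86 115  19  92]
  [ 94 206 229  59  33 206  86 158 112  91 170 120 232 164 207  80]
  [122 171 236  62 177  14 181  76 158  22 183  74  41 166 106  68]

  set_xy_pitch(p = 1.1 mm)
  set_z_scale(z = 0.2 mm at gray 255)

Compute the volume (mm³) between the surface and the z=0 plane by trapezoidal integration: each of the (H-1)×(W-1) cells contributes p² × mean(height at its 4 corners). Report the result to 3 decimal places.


17.644

height_mm = gray/255 × 0.2; cell vol = 1.1² × mean(4 corners)
unit = 1.1² × 0.2 / (4×255) = 0.000237255 mm³ per gray-sum
row 0: Σ corner-gray over 15 cells = 6066  → 1.4392
row 1: Σ corner-gray over 15 cells = 6959  → 1.6511
row 2: Σ corner-gray over 15 cells = 8307  → 1.9709
row 3: Σ corner-gray over 15 cells = 8215  → 1.9490
row 4: Σ corner-gray over 15 cells = 6760  → 1.6038
row 5: Σ corner-gray over 15 cells = 6734  → 1.5977
row 6: Σ corner-gray over 15 cells = 7558  → 1.7932
row 7: Σ corner-gray over 15 cells = 7716  → 1.8307
row 8: Σ corner-gray over 15 cells = 8207  → 1.9472
row 9: Σ corner-gray over 15 cells = 7844  → 1.8610
Σ rows: total corner-gray = 74366  → 17.6437 mm³


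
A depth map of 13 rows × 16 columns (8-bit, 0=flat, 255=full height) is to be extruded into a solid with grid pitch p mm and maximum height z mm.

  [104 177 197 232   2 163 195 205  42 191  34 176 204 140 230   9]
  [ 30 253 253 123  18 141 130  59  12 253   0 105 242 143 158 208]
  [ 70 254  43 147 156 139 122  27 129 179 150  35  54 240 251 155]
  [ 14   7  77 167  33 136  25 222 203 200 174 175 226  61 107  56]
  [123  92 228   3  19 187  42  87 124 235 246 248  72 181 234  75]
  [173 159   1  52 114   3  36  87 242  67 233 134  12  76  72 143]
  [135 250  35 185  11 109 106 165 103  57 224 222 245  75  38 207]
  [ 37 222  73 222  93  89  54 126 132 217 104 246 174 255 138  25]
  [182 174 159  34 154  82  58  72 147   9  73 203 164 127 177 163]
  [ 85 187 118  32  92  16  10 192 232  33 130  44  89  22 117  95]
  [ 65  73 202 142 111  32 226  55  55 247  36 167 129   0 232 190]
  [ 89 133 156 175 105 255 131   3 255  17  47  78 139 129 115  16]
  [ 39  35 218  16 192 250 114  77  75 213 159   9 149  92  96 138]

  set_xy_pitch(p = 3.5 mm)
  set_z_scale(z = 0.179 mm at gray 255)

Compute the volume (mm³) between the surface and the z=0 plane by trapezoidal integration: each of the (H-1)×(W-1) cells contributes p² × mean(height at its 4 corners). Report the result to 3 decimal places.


height_mm = gray/255 × 0.179; cell vol = 3.5² × mean(4 corners)
unit = 3.5² × 0.179 / (4×255) = 0.00214975 mm³ per gray-sum
row 0: Σ corner-gray over 15 cells = 8507  → 18.2880
row 1: Σ corner-gray over 15 cells = 8095  → 17.4023
row 2: Σ corner-gray over 15 cells = 7773  → 16.7100
row 3: Σ corner-gray over 15 cells = 7890  → 16.9616
row 4: Σ corner-gray over 15 cells = 7086  → 15.2332
row 5: Σ corner-gray over 15 cells = 6884  → 14.7989
row 6: Σ corner-gray over 15 cells = 8344  → 17.9376
row 7: Σ corner-gray over 15 cells = 7963  → 17.1185
row 8: Σ corner-gray over 15 cells = 6419  → 13.7993
row 9: Σ corner-gray over 15 cells = 6477  → 13.9240
row 10: Σ corner-gray over 15 cells = 7250  → 15.5857
row 11: Σ corner-gray over 15 cells = 7148  → 15.3664
Σ rows: total corner-gray = 89836  → 193.1254 mm³

193.125


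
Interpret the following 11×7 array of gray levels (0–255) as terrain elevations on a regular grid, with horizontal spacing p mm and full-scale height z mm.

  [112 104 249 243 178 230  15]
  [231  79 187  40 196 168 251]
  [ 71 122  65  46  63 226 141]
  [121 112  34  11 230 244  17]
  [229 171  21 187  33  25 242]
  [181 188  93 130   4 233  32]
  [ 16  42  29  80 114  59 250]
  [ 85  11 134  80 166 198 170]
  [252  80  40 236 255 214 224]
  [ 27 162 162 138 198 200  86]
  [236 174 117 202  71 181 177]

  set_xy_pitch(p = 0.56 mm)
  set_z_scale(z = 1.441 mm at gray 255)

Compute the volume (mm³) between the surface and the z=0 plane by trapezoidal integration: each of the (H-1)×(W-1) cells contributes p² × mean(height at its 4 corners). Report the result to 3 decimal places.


height_mm = gray/255 × 1.441; cell vol = 0.56² × mean(4 corners)
unit = 0.56² × 1.441 / (4×255) = 0.000443037 mm³ per gray-sum
row 0: Σ corner-gray over 6 cells = 3957  → 1.7531
row 1: Σ corner-gray over 6 cells = 3078  → 1.3637
row 2: Σ corner-gray over 6 cells = 2656  → 1.1767
row 3: Σ corner-gray over 6 cells = 2745  → 1.2161
row 4: Σ corner-gray over 6 cells = 2854  → 1.2644
row 5: Σ corner-gray over 6 cells = 2423  → 1.0735
row 6: Σ corner-gray over 6 cells = 2347  → 1.0398
row 7: Σ corner-gray over 6 cells = 3559  → 1.5768
row 8: Σ corner-gray over 6 cells = 3959  → 1.7540
row 9: Σ corner-gray over 6 cells = 3736  → 1.6552
Σ rows: total corner-gray = 31314  → 13.8733 mm³

13.873


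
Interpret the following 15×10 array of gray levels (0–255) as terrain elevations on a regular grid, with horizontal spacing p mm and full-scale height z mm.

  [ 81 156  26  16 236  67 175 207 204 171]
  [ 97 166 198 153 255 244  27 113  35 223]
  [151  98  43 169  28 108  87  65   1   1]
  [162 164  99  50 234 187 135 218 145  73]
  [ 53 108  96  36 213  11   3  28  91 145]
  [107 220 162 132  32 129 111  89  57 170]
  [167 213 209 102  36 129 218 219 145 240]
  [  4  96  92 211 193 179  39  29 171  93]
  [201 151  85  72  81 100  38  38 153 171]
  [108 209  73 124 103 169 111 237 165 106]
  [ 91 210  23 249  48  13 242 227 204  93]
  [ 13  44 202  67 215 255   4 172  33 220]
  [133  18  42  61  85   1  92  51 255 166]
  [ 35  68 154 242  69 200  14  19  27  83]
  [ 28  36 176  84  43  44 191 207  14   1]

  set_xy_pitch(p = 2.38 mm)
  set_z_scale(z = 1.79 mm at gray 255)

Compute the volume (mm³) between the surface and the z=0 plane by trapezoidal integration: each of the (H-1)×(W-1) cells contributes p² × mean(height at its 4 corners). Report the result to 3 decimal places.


height_mm = gray/255 × 1.79; cell vol = 2.38² × mean(4 corners)
unit = 2.38² × 1.79 / (4×255) = 0.00994047 mm³ per gray-sum
row 0: Σ corner-gray over 9 cells = 5128  → 50.9747
row 1: Σ corner-gray over 9 cells = 4052  → 40.2788
row 2: Σ corner-gray over 9 cells = 4049  → 40.2489
row 3: Σ corner-gray over 9 cells = 4069  → 40.4478
row 4: Σ corner-gray over 9 cells = 3511  → 34.9010
row 5: Σ corner-gray over 9 cells = 5090  → 50.5970
row 6: Σ corner-gray over 9 cells = 5066  → 50.3584
row 7: Σ corner-gray over 9 cells = 3925  → 39.0163
row 8: Σ corner-gray over 9 cells = 4404  → 43.7778
row 9: Σ corner-gray over 9 cells = 5212  → 51.8097
row 10: Σ corner-gray over 9 cells = 4833  → 48.0423
row 11: Σ corner-gray over 9 cells = 3726  → 37.0382
row 12: Σ corner-gray over 9 cells = 3213  → 31.9387
row 13: Σ corner-gray over 9 cells = 3323  → 33.0322
Σ rows: total corner-gray = 59601  → 592.4618 mm³

592.462


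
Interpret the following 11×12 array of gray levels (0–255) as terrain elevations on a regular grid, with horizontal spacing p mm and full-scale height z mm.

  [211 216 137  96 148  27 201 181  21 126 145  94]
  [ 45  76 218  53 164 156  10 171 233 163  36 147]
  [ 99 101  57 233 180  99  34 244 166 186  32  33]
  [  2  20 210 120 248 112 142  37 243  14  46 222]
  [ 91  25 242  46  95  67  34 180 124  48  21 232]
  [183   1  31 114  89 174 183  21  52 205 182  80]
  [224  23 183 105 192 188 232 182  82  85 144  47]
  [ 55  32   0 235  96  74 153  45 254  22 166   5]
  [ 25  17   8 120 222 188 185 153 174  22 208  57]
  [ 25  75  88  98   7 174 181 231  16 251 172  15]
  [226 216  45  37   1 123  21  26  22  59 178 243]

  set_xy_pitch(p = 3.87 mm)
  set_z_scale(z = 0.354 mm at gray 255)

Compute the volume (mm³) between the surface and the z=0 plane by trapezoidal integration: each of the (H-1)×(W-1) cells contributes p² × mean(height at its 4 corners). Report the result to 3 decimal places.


266.567

height_mm = gray/255 × 0.354; cell vol = 3.87² × mean(4 corners)
unit = 3.87² × 0.354 / (4×255) = 0.00519787 mm³ per gray-sum
row 0: Σ corner-gray over 11 cells = 5653  → 29.3835
row 1: Σ corner-gray over 11 cells = 5548  → 28.8378
row 2: Σ corner-gray over 11 cells = 5404  → 28.0893
row 3: Σ corner-gray over 11 cells = 4695  → 24.4040
row 4: Σ corner-gray over 11 cells = 4454  → 23.1513
row 5: Σ corner-gray over 11 cells = 5470  → 28.4323
row 6: Σ corner-gray over 11 cells = 5317  → 27.6370
row 7: Σ corner-gray over 11 cells = 4890  → 25.4176
row 8: Σ corner-gray over 11 cells = 5302  → 27.5591
row 9: Σ corner-gray over 11 cells = 4551  → 23.6555
Σ rows: total corner-gray = 51284  → 266.5673 mm³


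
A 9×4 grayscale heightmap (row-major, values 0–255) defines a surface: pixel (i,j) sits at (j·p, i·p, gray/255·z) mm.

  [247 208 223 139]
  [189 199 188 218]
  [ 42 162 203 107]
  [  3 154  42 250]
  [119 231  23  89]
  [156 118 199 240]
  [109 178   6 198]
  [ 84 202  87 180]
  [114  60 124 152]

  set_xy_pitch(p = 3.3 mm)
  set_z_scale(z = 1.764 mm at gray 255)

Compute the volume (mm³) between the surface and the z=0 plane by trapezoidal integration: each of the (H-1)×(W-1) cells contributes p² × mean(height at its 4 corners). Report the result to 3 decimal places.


height_mm = gray/255 × 1.764; cell vol = 3.3² × mean(4 corners)
unit = 3.3² × 1.764 / (4×255) = 0.0188333 mm³ per gray-sum
row 0: Σ corner-gray over 3 cells = 2429  → 45.7461
row 1: Σ corner-gray over 3 cells = 2060  → 38.7966
row 2: Σ corner-gray over 3 cells = 1524  → 28.7019
row 3: Σ corner-gray over 3 cells = 1361  → 25.6321
row 4: Σ corner-gray over 3 cells = 1746  → 32.8829
row 5: Σ corner-gray over 3 cells = 1705  → 32.1108
row 6: Σ corner-gray over 3 cells = 1517  → 28.5701
row 7: Σ corner-gray over 3 cells = 1476  → 27.7979
Σ rows: total corner-gray = 13818  → 260.2385 mm³

260.238


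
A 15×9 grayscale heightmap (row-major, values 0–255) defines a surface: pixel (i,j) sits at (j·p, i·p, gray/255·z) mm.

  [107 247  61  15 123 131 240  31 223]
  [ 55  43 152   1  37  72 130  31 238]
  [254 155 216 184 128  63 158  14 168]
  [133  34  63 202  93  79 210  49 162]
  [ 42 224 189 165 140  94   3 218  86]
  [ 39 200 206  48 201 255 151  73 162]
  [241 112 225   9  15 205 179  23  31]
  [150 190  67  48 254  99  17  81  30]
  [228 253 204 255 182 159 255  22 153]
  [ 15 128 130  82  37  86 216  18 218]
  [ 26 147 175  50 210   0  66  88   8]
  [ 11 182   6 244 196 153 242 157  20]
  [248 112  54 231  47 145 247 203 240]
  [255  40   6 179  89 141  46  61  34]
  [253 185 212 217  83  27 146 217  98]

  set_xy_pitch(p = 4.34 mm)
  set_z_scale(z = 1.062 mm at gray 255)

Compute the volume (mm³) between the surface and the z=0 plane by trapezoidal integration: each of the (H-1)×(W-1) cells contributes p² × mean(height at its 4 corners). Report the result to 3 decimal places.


1106.875

height_mm = gray/255 × 1.062; cell vol = 4.34² × mean(4 corners)
unit = 4.34² × 1.062 / (4×255) = 0.0196112 mm³ per gray-sum
row 0: Σ corner-gray over 8 cells = 3251  → 63.7560
row 1: Σ corner-gray over 8 cells = 3483  → 68.3058
row 2: Σ corner-gray over 8 cells = 4013  → 78.6997
row 3: Σ corner-gray over 8 cells = 3949  → 77.4446
row 4: Σ corner-gray over 8 cells = 4663  → 91.4469
row 5: Σ corner-gray over 8 cells = 4277  → 83.8770
row 6: Σ corner-gray over 8 cells = 3500  → 68.6391
row 7: Σ corner-gray over 8 cells = 4733  → 92.8197
row 8: Σ corner-gray over 8 cells = 4668  → 91.5450
row 9: Σ corner-gray over 8 cells = 3133  → 61.4418
row 10: Σ corner-gray over 8 cells = 3897  → 76.4248
row 11: Σ corner-gray over 8 cells = 4957  → 97.2126
row 12: Σ corner-gray over 8 cells = 3979  → 78.0329
row 13: Σ corner-gray over 8 cells = 3938  → 77.2288
Σ rows: total corner-gray = 56441  → 1106.8748 mm³


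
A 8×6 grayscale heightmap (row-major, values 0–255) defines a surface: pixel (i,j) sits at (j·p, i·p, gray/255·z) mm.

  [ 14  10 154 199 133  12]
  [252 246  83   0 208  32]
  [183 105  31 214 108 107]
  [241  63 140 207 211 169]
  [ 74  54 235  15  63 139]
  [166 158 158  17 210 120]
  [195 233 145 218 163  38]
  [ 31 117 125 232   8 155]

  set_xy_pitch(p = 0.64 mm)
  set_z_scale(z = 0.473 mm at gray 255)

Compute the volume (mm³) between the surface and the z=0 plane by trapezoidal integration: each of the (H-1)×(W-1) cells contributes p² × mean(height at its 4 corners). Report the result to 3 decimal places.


3.560

height_mm = gray/255 × 0.473; cell vol = 0.64² × mean(4 corners)
unit = 0.64² × 0.473 / (4×255) = 0.000189942 mm³ per gray-sum
row 0: Σ corner-gray over 5 cells = 2376  → 0.4513
row 1: Σ corner-gray over 5 cells = 2564  → 0.4870
row 2: Σ corner-gray over 5 cells = 2858  → 0.5429
row 3: Σ corner-gray over 5 cells = 2599  → 0.4937
row 4: Σ corner-gray over 5 cells = 2319  → 0.4405
row 5: Σ corner-gray over 5 cells = 3123  → 0.5932
row 6: Σ corner-gray over 5 cells = 2901  → 0.5510
Σ rows: total corner-gray = 18740  → 3.5595 mm³


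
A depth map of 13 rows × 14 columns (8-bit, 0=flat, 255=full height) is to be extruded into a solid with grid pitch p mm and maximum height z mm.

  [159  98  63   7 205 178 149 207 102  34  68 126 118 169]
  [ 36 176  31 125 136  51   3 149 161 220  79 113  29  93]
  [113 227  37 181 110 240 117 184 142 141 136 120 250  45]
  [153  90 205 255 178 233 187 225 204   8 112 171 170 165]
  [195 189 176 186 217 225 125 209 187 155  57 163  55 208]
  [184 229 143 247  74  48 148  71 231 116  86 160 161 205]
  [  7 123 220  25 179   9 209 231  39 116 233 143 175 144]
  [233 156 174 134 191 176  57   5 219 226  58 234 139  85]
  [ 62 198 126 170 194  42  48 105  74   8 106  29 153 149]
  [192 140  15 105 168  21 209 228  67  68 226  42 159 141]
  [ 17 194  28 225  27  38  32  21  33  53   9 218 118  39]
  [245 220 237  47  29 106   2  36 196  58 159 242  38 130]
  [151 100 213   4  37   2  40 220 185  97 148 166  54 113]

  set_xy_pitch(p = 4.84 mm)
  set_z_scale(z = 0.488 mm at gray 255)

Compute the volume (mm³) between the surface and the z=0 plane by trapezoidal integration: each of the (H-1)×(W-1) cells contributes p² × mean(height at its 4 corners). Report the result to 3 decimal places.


908.752

height_mm = gray/255 × 0.488; cell vol = 4.84² × mean(4 corners)
unit = 4.84² × 0.488 / (4×255) = 0.0112075 mm³ per gray-sum
row 0: Σ corner-gray over 13 cells = 5713  → 64.0287
row 1: Σ corner-gray over 13 cells = 6603  → 74.0034
row 2: Σ corner-gray over 13 cells = 8322  → 93.2692
row 3: Σ corner-gray over 13 cells = 8685  → 97.3375
row 4: Σ corner-gray over 13 cells = 8108  → 90.8708
row 5: Σ corner-gray over 13 cells = 7372  → 82.6220
row 6: Σ corner-gray over 13 cells = 7411  → 83.0591
row 7: Σ corner-gray over 13 cells = 6573  → 73.6672
row 8: Σ corner-gray over 13 cells = 5946  → 66.6400
row 9: Σ corner-gray over 13 cells = 5277  → 59.1422
row 10: Σ corner-gray over 13 cells = 5163  → 57.8645
row 11: Σ corner-gray over 13 cells = 5911  → 66.2478
Σ rows: total corner-gray = 81084  → 908.7523 mm³


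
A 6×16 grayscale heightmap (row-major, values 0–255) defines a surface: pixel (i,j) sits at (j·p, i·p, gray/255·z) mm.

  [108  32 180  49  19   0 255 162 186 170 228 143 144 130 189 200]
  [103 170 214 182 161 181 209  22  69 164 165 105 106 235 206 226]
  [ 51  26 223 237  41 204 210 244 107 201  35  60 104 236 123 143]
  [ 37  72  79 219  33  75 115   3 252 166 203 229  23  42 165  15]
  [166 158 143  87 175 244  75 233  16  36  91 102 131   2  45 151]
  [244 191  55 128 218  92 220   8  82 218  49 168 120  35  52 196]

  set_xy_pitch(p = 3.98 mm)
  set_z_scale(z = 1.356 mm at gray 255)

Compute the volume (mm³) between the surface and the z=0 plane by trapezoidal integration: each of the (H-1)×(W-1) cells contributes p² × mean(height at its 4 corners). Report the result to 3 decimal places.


height_mm = gray/255 × 1.356; cell vol = 3.98² × mean(4 corners)
unit = 3.98² × 1.356 / (4×255) = 0.0210584 mm³ per gray-sum
row 0: Σ corner-gray over 15 cells = 8789  → 185.0824
row 1: Σ corner-gray over 15 cells = 9003  → 189.5889
row 2: Σ corner-gray over 15 cells = 7700  → 162.1498
row 3: Σ corner-gray over 15 cells = 6797  → 143.1340
row 4: Σ corner-gray over 15 cells = 7105  → 149.6200
Σ rows: total corner-gray = 39394  → 829.5752 mm³

829.575


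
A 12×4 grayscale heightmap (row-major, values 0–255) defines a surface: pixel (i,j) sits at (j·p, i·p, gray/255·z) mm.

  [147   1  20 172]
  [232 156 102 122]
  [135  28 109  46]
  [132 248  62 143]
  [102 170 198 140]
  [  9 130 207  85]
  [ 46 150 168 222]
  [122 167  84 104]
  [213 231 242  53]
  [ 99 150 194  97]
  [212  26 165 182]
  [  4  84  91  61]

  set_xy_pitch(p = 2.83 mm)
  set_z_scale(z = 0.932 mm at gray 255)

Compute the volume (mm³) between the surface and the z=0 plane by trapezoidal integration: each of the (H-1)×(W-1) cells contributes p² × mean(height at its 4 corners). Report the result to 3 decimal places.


129.645

height_mm = gray/255 × 0.932; cell vol = 2.83² × mean(4 corners)
unit = 2.83² × 0.932 / (4×255) = 0.00731794 mm³ per gray-sum
row 0: Σ corner-gray over 3 cells = 1231  → 9.0084
row 1: Σ corner-gray over 3 cells = 1325  → 9.6963
row 2: Σ corner-gray over 3 cells = 1350  → 9.8792
row 3: Σ corner-gray over 3 cells = 1873  → 13.7065
row 4: Σ corner-gray over 3 cells = 1746  → 12.7771
row 5: Σ corner-gray over 3 cells = 1672  → 12.2356
row 6: Σ corner-gray over 3 cells = 1632  → 11.9429
row 7: Σ corner-gray over 3 cells = 1940  → 14.1968
row 8: Σ corner-gray over 3 cells = 2096  → 15.3384
row 9: Σ corner-gray over 3 cells = 1660  → 12.1478
row 10: Σ corner-gray over 3 cells = 1191  → 8.7157
Σ rows: total corner-gray = 17716  → 129.6446 mm³


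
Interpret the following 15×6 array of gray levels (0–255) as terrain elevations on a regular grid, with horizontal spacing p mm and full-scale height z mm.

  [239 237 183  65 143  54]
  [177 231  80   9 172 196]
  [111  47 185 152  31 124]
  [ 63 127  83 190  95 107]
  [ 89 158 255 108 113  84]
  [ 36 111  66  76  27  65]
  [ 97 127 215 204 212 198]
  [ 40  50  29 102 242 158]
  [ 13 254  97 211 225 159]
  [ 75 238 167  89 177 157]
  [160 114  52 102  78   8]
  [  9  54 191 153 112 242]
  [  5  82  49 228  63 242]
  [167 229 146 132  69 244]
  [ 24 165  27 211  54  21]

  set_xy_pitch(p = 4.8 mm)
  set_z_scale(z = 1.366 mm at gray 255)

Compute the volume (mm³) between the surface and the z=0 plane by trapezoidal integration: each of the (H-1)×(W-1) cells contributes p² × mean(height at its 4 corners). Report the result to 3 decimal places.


height_mm = gray/255 × 1.366; cell vol = 4.8² × mean(4 corners)
unit = 4.8² × 1.366 / (4×255) = 0.0308555 mm³ per gray-sum
row 0: Σ corner-gray over 5 cells = 2906  → 89.6662
row 1: Σ corner-gray over 5 cells = 2422  → 74.7321
row 2: Σ corner-gray over 5 cells = 2225  → 68.6536
row 3: Σ corner-gray over 5 cells = 2601  → 80.2552
row 4: Σ corner-gray over 5 cells = 2102  → 64.8583
row 5: Σ corner-gray over 5 cells = 2472  → 76.2749
row 6: Σ corner-gray over 5 cells = 2855  → 88.0925
row 7: Σ corner-gray over 5 cells = 2790  → 86.0869
row 8: Σ corner-gray over 5 cells = 3320  → 102.4404
row 9: Σ corner-gray over 5 cells = 2434  → 75.1024
row 10: Σ corner-gray over 5 cells = 2131  → 65.7531
row 11: Σ corner-gray over 5 cells = 2362  → 72.8808
row 12: Σ corner-gray over 5 cells = 2654  → 81.8906
row 13: Σ corner-gray over 5 cells = 2522  → 77.8176
Σ rows: total corner-gray = 35796  → 1104.5045 mm³

1104.505


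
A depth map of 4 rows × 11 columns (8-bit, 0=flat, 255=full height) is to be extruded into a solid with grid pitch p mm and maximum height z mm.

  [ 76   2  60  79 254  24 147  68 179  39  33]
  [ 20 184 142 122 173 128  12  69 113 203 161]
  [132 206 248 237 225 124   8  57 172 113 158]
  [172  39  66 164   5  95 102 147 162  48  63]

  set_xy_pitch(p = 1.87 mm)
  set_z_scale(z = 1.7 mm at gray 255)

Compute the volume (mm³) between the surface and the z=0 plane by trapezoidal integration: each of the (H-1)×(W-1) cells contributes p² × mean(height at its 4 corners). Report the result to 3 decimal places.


86.199

height_mm = gray/255 × 1.7; cell vol = 1.87² × mean(4 corners)
unit = 1.87² × 1.7 / (4×255) = 0.00582817 mm³ per gray-sum
row 0: Σ corner-gray over 10 cells = 4286  → 24.9795
row 1: Σ corner-gray over 10 cells = 5543  → 32.3055
row 2: Σ corner-gray over 10 cells = 4961  → 28.9135
Σ rows: total corner-gray = 14790  → 86.1986 mm³


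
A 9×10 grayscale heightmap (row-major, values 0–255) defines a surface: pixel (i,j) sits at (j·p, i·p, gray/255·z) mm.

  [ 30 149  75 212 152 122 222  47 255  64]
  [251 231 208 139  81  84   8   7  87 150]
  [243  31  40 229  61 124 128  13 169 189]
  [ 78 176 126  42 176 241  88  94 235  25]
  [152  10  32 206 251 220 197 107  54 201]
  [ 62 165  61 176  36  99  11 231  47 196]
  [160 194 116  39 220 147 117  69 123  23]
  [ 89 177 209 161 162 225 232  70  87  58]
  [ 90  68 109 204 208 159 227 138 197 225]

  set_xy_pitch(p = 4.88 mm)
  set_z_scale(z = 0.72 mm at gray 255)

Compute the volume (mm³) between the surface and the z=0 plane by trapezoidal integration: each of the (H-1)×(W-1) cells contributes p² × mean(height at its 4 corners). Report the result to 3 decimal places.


height_mm = gray/255 × 0.72; cell vol = 4.88² × mean(4 corners)
unit = 4.88² × 0.72 / (4×255) = 0.0168102 mm³ per gray-sum
row 0: Σ corner-gray over 9 cells = 4653  → 78.2177
row 1: Σ corner-gray over 9 cells = 4113  → 69.1402
row 2: Σ corner-gray over 9 cells = 4481  → 75.3263
row 3: Σ corner-gray over 9 cells = 4966  → 83.4793
row 4: Σ corner-gray over 9 cells = 4417  → 74.2505
row 5: Σ corner-gray over 9 cells = 4143  → 69.6445
row 6: Σ corner-gray over 9 cells = 5026  → 84.4879
row 7: Σ corner-gray over 9 cells = 5728  → 96.2886
Σ rows: total corner-gray = 37527  → 630.8351 mm³

630.835


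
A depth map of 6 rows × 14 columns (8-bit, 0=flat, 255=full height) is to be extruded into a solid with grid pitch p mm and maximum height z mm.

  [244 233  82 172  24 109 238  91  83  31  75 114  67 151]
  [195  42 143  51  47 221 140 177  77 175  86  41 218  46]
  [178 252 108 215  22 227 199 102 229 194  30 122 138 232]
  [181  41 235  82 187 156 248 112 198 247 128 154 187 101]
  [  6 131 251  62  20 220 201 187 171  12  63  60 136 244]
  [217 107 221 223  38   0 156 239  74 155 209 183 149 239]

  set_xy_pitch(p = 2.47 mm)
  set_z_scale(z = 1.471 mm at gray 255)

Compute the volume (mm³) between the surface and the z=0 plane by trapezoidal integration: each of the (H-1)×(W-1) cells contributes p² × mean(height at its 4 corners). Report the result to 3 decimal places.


319.762

height_mm = gray/255 × 1.471; cell vol = 2.47² × mean(4 corners)
unit = 2.47² × 1.471 / (4×255) = 0.00879845 mm³ per gray-sum
row 0: Σ corner-gray over 13 cells = 6110  → 53.7586
row 1: Σ corner-gray over 13 cells = 7163  → 63.0233
row 2: Σ corner-gray over 13 cells = 8318  → 73.1855
row 3: Σ corner-gray over 13 cells = 7510  → 66.0764
row 4: Σ corner-gray over 13 cells = 7242  → 63.7184
Σ rows: total corner-gray = 36343  → 319.7622 mm³


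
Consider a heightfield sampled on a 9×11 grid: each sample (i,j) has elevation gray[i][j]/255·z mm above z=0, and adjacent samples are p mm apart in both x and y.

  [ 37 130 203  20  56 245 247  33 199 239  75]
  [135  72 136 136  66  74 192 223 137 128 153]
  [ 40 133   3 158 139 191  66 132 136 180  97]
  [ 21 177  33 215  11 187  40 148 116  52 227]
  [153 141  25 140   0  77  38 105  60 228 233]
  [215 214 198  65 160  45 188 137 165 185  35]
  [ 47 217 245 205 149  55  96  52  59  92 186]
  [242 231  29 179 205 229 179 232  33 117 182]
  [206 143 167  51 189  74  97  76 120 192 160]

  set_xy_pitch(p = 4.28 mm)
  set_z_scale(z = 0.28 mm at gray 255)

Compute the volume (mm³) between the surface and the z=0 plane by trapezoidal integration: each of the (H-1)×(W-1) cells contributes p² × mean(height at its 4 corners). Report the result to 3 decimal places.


209.169

height_mm = gray/255 × 0.28; cell vol = 4.28² × mean(4 corners)
unit = 4.28² × 0.28 / (4×255) = 0.00502858 mm³ per gray-sum
row 0: Σ corner-gray over 10 cells = 5472  → 27.5164
row 1: Σ corner-gray over 10 cells = 5029  → 25.2887
row 2: Σ corner-gray over 10 cells = 4619  → 23.2270
row 3: Σ corner-gray over 10 cells = 4220  → 21.2206
row 4: Σ corner-gray over 10 cells = 4978  → 25.0323
row 5: Σ corner-gray over 10 cells = 5537  → 27.8432
row 6: Σ corner-gray over 10 cells = 5865  → 29.4926
row 7: Σ corner-gray over 10 cells = 5876  → 29.5479
Σ rows: total corner-gray = 41596  → 209.1688 mm³


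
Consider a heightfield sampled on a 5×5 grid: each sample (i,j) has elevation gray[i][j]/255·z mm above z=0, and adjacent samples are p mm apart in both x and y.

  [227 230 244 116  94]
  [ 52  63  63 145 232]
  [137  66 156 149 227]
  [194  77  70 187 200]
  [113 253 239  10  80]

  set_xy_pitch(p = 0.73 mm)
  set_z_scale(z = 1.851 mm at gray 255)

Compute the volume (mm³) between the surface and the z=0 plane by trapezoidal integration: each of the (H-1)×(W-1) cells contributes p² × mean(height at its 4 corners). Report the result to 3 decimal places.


height_mm = gray/255 × 1.851; cell vol = 0.73² × mean(4 corners)
unit = 0.73² × 1.851 / (4×255) = 0.000967057 mm³ per gray-sum
row 0: Σ corner-gray over 4 cells = 2327  → 2.2503
row 1: Σ corner-gray over 4 cells = 1932  → 1.8684
row 2: Σ corner-gray over 4 cells = 2168  → 2.0966
row 3: Σ corner-gray over 4 cells = 2259  → 2.1846
Σ rows: total corner-gray = 8686  → 8.3999 mm³

8.400


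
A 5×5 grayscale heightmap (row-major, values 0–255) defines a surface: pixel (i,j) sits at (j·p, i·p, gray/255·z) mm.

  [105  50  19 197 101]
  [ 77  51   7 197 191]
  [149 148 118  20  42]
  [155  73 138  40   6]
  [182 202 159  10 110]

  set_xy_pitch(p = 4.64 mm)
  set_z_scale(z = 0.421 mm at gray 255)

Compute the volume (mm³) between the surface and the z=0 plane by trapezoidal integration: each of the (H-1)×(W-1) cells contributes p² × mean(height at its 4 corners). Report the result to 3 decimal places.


height_mm = gray/255 × 0.421; cell vol = 4.64² × mean(4 corners)
unit = 4.64² × 0.421 / (4×255) = 0.00888624 mm³ per gray-sum
row 0: Σ corner-gray over 4 cells = 1516  → 13.4715
row 1: Σ corner-gray over 4 cells = 1541  → 13.6937
row 2: Σ corner-gray over 4 cells = 1426  → 12.6718
row 3: Σ corner-gray over 4 cells = 1697  → 15.0799
Σ rows: total corner-gray = 6180  → 54.9169 mm³

54.917


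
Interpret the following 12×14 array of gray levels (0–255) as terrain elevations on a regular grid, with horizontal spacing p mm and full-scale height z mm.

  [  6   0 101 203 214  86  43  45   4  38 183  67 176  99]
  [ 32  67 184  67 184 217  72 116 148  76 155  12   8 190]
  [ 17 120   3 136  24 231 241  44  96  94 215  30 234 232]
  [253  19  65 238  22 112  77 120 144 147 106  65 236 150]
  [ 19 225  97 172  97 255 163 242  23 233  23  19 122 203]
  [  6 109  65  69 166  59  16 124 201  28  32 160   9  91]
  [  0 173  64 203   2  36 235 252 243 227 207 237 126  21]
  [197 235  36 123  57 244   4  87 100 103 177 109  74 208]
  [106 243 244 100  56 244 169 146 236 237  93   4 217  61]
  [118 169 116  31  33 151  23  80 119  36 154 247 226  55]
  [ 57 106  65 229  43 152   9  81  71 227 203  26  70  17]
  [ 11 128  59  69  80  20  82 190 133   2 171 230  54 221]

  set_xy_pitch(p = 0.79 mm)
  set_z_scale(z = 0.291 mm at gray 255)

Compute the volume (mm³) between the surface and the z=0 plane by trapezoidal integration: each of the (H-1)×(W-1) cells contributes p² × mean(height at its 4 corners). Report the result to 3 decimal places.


12.203

height_mm = gray/255 × 0.291; cell vol = 0.79² × mean(4 corners)
unit = 0.79² × 0.291 / (4×255) = 0.000178052 mm³ per gray-sum
row 0: Σ corner-gray over 13 cells = 5259  → 0.9364
row 1: Σ corner-gray over 13 cells = 6019  → 1.0717
row 2: Σ corner-gray over 13 cells = 6290  → 1.1199
row 3: Σ corner-gray over 13 cells = 6669  → 1.1874
row 4: Σ corner-gray over 13 cells = 5737  → 1.0215
row 5: Σ corner-gray over 13 cells = 6204  → 1.1046
row 6: Σ corner-gray over 13 cells = 7134  → 1.2702
row 7: Σ corner-gray over 13 cells = 7248  → 1.2905
row 8: Σ corner-gray over 13 cells = 7088  → 1.2620
row 9: Σ corner-gray over 13 cells = 5581  → 0.9937
row 10: Σ corner-gray over 13 cells = 5306  → 0.9447
Σ rows: total corner-gray = 68535  → 12.2028 mm³
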